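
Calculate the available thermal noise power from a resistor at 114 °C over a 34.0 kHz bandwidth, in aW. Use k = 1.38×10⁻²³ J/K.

T = 114 °C + 273.15 = 387.15 K
P_n = kTB = 1.38×10⁻²³ × 387.15 × 3.40×10⁴ = 1.82×10⁻¹⁶ W = 182 aW

182 aW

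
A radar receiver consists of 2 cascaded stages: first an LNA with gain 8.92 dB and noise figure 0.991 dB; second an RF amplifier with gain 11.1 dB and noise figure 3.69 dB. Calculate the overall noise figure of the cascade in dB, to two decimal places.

Convert to linear (a loss of L dB is a gain of −L dB): F_i = 10^(NF_i/10), G_i = 10^(G_i,dB/10)
  Stage 1: F_1 = 10^(0.991/10) = 1.256, G_1 = 10^(8.92/10) = 7.798
  Stage 2: F_2 = 10^(3.69/10) = 2.339, G_2 = 10^(11.1/10) = 12.88
Friis cascade:
  F = 1.256 + (2.339 − 1)/7.798 = 1.428
NF = 10 log₁₀(1.428) = 1.55 dB

1.55 dB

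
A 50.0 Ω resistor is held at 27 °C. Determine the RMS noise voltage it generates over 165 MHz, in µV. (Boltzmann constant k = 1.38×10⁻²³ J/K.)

T = 27 °C + 273.15 = 300.15 K
V_n = √(4kTRB)
4kTRB = 4 × 1.38×10⁻²³ × 300.15 × 5.00×10¹ × 1.65×10⁸ = 1.37×10⁻¹⁰ V²
V_n = √(1.37×10⁻¹⁰) = 1.17×10⁻⁵ V = 11.7 µV

11.7 µV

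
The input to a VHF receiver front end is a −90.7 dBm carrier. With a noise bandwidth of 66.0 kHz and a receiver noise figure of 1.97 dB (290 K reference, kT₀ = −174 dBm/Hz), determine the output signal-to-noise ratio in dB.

33.1 dB

Noise floor: N = −174 + 10 log₁₀(B) + NF
10 log₁₀(6.60×10⁴) = 48.2 dB
N = −174 + 48.2 + 1.97 = −123.83 dBm
SNR = P_sig − N = −90.7 − (−123.83) = 33.13 dB → 33.1 dB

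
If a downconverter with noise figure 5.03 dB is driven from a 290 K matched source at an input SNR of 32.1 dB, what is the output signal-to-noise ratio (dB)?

27.07 dB

By definition F = SNR_in/SNR_out, so in dB: SNR_out = SNR_in − NF
SNR_out = 32.1 − 5.03 = 27.07 dB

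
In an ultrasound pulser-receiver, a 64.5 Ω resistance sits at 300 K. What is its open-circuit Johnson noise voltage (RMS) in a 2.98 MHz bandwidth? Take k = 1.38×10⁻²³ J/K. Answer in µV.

1.78 µV

V_n = √(4kTRB)
4kTRB = 4 × 1.38×10⁻²³ × 300 × 6.45×10¹ × 2.98×10⁶ = 3.18×10⁻¹² V²
V_n = √(3.18×10⁻¹²) = 1.78×10⁻⁶ V = 1.78 µV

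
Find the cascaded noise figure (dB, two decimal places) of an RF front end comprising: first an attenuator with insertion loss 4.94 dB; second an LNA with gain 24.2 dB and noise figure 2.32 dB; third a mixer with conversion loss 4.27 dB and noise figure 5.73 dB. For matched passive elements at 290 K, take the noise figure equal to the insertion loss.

7.29 dB

Convert to linear (a loss of L dB is a gain of −L dB): F_i = 10^(NF_i/10), G_i = 10^(G_i,dB/10)
  Stage 1: F_1 = 10^(4.94/10) = 3.119, G_1 = 10^(−4.94/10) = 0.3206
  Stage 2: F_2 = 10^(2.32/10) = 1.706, G_2 = 10^(24.2/10) = 263.0
  Stage 3: F_3 = 10^(5.73/10) = 3.741, G_3 = 10^(−4.27/10) = 0.3741
Friis cascade:
  F = 3.119 + (1.706 − 1)/0.3206 + (3.741 − 1)/84.33 = 5.354
NF = 10 log₁₀(5.354) = 7.29 dB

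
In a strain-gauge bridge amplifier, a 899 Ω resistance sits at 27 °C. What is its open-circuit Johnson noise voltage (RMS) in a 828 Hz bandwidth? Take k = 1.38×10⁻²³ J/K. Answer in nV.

111 nV

T = 27 °C + 273.15 = 300.15 K
V_n = √(4kTRB)
4kTRB = 4 × 1.38×10⁻²³ × 300.15 × 8.99×10² × 8.28×10² = 1.23×10⁻¹⁴ V²
V_n = √(1.23×10⁻¹⁴) = 1.11×10⁻⁷ V = 111 nV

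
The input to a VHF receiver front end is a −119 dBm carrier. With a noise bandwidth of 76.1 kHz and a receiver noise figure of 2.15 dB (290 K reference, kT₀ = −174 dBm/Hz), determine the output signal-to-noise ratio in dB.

4.0 dB

Noise floor: N = −174 + 10 log₁₀(B) + NF
10 log₁₀(7.61×10⁴) = 48.81 dB
N = −174 + 48.81 + 2.15 = −123.04 dBm
SNR = P_sig − N = −119 − (−123.04) = 4.04 dB → 4.0 dB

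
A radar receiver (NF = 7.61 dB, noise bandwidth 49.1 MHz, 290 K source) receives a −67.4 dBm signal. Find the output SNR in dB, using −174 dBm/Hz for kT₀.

Noise floor: N = −174 + 10 log₁₀(B) + NF
10 log₁₀(4.91×10⁷) = 76.91 dB
N = −174 + 76.91 + 7.61 = −89.48 dBm
SNR = P_sig − N = −67.4 − (−89.48) = 22.08 dB → 22.1 dB

22.1 dB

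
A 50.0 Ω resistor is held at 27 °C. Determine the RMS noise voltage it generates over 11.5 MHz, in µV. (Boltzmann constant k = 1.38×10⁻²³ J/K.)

T = 27 °C + 273.15 = 300.15 K
V_n = √(4kTRB)
4kTRB = 4 × 1.38×10⁻²³ × 300.15 × 5.00×10¹ × 1.15×10⁷ = 9.53×10⁻¹² V²
V_n = √(9.53×10⁻¹²) = 3.09×10⁻⁶ V = 3.09 µV

3.09 µV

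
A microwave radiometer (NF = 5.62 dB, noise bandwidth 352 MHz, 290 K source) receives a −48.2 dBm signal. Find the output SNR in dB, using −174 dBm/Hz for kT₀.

Noise floor: N = −174 + 10 log₁₀(B) + NF
10 log₁₀(3.52×10⁸) = 85.47 dB
N = −174 + 85.47 + 5.62 = −82.91 dBm
SNR = P_sig − N = −48.2 − (−82.91) = 34.71 dB → 34.7 dB

34.7 dB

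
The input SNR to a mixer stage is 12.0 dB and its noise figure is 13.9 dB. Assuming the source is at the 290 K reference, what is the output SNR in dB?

−1.9 dB

By definition F = SNR_in/SNR_out, so in dB: SNR_out = SNR_in − NF
SNR_out = 12.0 − 13.9 = −1.9 dB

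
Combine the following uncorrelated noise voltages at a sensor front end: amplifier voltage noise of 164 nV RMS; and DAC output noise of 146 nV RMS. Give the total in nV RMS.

Uncorrelated sources add in power (mean-square): V_tot = √(ΣV_i²)
V_tot = √[(1.64×10⁻⁷)² + (1.46×10⁻⁷)²] = 2.20×10⁻⁷ V = 220 nV

220 nV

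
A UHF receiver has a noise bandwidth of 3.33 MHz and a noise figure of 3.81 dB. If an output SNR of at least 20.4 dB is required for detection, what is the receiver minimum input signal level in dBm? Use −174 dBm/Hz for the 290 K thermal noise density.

−84.6 dBm

Sensitivity = −174 + 10 log₁₀(B) + NF + SNR_min
= −174 + 65.22 + 3.81 + 20.4
= −84.57 dBm → −84.6 dBm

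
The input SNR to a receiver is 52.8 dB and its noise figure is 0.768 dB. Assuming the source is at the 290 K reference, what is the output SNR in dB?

By definition F = SNR_in/SNR_out, so in dB: SNR_out = SNR_in − NF
SNR_out = 52.8 − 0.768 = 52.032 dB

52.032 dB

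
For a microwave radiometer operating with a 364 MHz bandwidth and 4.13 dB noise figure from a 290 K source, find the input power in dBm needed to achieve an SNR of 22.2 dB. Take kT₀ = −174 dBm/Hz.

Sensitivity = −174 + 10 log₁₀(B) + NF + SNR_min
= −174 + 85.61 + 4.13 + 22.2
= −62.06 dBm → −62.1 dBm

−62.1 dBm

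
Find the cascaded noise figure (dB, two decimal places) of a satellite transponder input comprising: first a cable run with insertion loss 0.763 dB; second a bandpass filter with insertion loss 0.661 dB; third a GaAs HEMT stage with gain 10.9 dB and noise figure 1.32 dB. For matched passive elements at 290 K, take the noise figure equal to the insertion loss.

Convert to linear (a loss of L dB is a gain of −L dB): F_i = 10^(NF_i/10), G_i = 10^(G_i,dB/10)
  Stage 1: F_1 = 10^(0.763/10) = 1.192, G_1 = 10^(−0.763/10) = 0.8389
  Stage 2: F_2 = 10^(0.661/10) = 1.164, G_2 = 10^(−0.661/10) = 0.8588
  Stage 3: F_3 = 10^(1.32/10) = 1.355, G_3 = 10^(10.9/10) = 12.30
Friis cascade:
  F = 1.192 + (1.164 − 1)/0.8389 + (1.355 − 1)/0.7204 = 1.881
NF = 10 log₁₀(1.881) = 2.74 dB

2.74 dB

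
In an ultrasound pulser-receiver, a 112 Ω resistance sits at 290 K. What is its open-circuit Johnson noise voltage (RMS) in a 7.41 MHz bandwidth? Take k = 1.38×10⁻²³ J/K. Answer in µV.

V_n = √(4kTRB)
4kTRB = 4 × 1.38×10⁻²³ × 290 × 1.12×10² × 7.41×10⁶ = 1.33×10⁻¹¹ V²
V_n = √(1.33×10⁻¹¹) = 3.64×10⁻⁶ V = 3.64 µV

3.64 µV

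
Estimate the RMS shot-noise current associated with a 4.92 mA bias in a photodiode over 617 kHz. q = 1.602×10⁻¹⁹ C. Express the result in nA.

31.2 nA

I_n = √(2qI·B)
2qI·B = 2 × 1.602×10⁻¹⁹ × 4.92×10⁻³ × 6.17×10⁵ = 9.73×10⁻¹⁶ A²
I_n = √(9.73×10⁻¹⁶) = 3.12×10⁻⁸ A = 31.2 nA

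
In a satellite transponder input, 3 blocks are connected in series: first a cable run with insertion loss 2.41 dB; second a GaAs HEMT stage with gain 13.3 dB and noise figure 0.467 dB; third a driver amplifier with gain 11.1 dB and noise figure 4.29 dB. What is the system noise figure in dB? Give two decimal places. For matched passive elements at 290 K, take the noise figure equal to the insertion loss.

Convert to linear (a loss of L dB is a gain of −L dB): F_i = 10^(NF_i/10), G_i = 10^(G_i,dB/10)
  Stage 1: F_1 = 10^(2.41/10) = 1.742, G_1 = 10^(−2.41/10) = 0.5741
  Stage 2: F_2 = 10^(0.467/10) = 1.114, G_2 = 10^(13.3/10) = 21.38
  Stage 3: F_3 = 10^(4.29/10) = 2.685, G_3 = 10^(11.1/10) = 12.88
Friis cascade:
  F = 1.742 + (1.114 − 1)/0.5741 + (2.685 − 1)/12.27 = 2.077
NF = 10 log₁₀(2.077) = 3.17 dB

3.17 dB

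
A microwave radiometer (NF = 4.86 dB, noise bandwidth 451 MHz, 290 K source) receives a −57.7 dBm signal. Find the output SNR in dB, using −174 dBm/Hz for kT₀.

Noise floor: N = −174 + 10 log₁₀(B) + NF
10 log₁₀(4.51×10⁸) = 86.54 dB
N = −174 + 86.54 + 4.86 = −82.60 dBm
SNR = P_sig − N = −57.7 − (−82.60) = 24.90 dB → 24.9 dB

24.9 dB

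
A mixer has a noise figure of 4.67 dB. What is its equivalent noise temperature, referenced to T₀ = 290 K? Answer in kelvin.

F = 10^(4.67/10) = 2.93089
T_e = (F − 1)·T₀ = (2.93089 − 1) × 290 = 560 K

560 K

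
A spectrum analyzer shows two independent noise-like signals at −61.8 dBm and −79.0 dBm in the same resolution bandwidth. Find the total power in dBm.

−61.7 dBm

Convert to linear, add, convert back:
P₁ = 6.61×10⁻¹⁰ W, P₂ = 1.26×10⁻¹¹ W
P_tot = 6.73×10⁻¹⁰ W → 10 log₁₀(P_tot / 10⁻³) = −61.7 dBm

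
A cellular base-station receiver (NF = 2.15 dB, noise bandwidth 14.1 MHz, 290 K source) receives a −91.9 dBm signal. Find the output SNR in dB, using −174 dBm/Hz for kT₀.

Noise floor: N = −174 + 10 log₁₀(B) + NF
10 log₁₀(1.41×10⁷) = 71.49 dB
N = −174 + 71.49 + 2.15 = −100.36 dBm
SNR = P_sig − N = −91.9 − (−100.36) = 8.46 dB → 8.5 dB

8.5 dB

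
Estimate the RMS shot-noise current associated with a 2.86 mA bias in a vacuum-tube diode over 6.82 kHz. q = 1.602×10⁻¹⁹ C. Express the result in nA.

I_n = √(2qI·B)
2qI·B = 2 × 1.602×10⁻¹⁹ × 2.86×10⁻³ × 6.82×10³ = 6.25×10⁻¹⁸ A²
I_n = √(6.25×10⁻¹⁸) = 2.50×10⁻⁹ A = 2.50 nA

2.50 nA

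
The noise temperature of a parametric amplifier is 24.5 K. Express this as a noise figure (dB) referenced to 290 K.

F = 1 + T_e/T₀ = 1 + 24.5/290 = 1.08448
NF = 10 log₁₀(1.08448) = 0.352 dB

0.352 dB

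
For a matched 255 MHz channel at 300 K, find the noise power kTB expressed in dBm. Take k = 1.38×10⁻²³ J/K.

−89.8 dBm

P_n = kTB = 1.38×10⁻²³ × 300 × 2.55×10⁸ = 1.06×10⁻¹² W
In dBm: 10 log₁₀(1.06×10⁻¹² / 10⁻³) = −89.8 dBm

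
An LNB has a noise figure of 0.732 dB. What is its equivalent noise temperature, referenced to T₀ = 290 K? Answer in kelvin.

53.2 K

F = 10^(0.732/10) = 1.18359
T_e = (F − 1)·T₀ = (1.18359 − 1) × 290 = 53.2 K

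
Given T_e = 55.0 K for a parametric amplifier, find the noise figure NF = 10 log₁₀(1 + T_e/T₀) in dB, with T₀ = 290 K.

F = 1 + T_e/T₀ = 1 + 55.0/290 = 1.18966
NF = 10 log₁₀(1.18966) = 0.754 dB

0.754 dB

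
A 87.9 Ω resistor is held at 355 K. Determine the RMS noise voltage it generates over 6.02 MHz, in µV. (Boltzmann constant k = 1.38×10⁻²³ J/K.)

V_n = √(4kTRB)
4kTRB = 4 × 1.38×10⁻²³ × 355 × 8.79×10¹ × 6.02×10⁶ = 1.04×10⁻¹¹ V²
V_n = √(1.04×10⁻¹¹) = 3.22×10⁻⁶ V = 3.22 µV

3.22 µV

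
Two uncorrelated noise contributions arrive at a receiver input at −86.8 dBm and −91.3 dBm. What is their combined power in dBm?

−85.5 dBm

Convert to linear, add, convert back:
P₁ = 2.09×10⁻¹² W, P₂ = 7.41×10⁻¹³ W
P_tot = 2.83×10⁻¹² W → 10 log₁₀(P_tot / 10⁻³) = −85.5 dBm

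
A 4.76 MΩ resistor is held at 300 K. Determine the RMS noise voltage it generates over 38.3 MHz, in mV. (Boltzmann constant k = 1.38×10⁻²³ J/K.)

V_n = √(4kTRB)
4kTRB = 4 × 1.38×10⁻²³ × 300 × 4.76×10⁶ × 3.83×10⁷ = 3.02×10⁻⁶ V²
V_n = √(3.02×10⁻⁶) = 1.74×10⁻³ V = 1.74 mV

1.74 mV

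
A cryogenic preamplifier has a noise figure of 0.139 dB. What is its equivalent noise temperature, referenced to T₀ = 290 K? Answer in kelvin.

9.43 K

F = 10^(0.139/10) = 1.03252
T_e = (F − 1)·T₀ = (1.03252 − 1) × 290 = 9.43 K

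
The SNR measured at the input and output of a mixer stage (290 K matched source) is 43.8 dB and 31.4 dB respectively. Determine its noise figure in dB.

NF (dB) = SNR_in(dB) − SNR_out(dB) when the source is at T₀
NF = 43.8 − 31.4 = 12.4 dB

12.4 dB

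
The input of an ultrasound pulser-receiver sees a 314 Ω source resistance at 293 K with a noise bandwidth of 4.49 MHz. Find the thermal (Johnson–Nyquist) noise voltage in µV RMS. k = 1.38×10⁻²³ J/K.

4.78 µV

V_n = √(4kTRB)
4kTRB = 4 × 1.38×10⁻²³ × 293 × 3.14×10² × 4.49×10⁶ = 2.28×10⁻¹¹ V²
V_n = √(2.28×10⁻¹¹) = 4.78×10⁻⁶ V = 4.78 µV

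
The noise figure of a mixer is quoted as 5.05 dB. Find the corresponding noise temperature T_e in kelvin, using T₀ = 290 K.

F = 10^(5.05/10) = 3.1989
T_e = (F − 1)·T₀ = (3.1989 − 1) × 290 = 638 K

638 K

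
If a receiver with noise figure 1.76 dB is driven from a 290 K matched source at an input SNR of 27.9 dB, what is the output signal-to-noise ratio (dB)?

By definition F = SNR_in/SNR_out, so in dB: SNR_out = SNR_in − NF
SNR_out = 27.9 − 1.76 = 26.14 dB

26.14 dB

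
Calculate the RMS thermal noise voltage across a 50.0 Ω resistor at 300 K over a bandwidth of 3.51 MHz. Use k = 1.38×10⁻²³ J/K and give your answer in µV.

V_n = √(4kTRB)
4kTRB = 4 × 1.38×10⁻²³ × 300 × 5.00×10¹ × 3.51×10⁶ = 2.91×10⁻¹² V²
V_n = √(2.91×10⁻¹²) = 1.70×10⁻⁶ V = 1.70 µV

1.70 µV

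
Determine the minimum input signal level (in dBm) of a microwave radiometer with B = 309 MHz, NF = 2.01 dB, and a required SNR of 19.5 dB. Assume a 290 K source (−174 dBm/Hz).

Sensitivity = −174 + 10 log₁₀(B) + NF + SNR_min
= −174 + 84.9 + 2.01 + 19.5
= −67.59 dBm → −67.6 dBm

−67.6 dBm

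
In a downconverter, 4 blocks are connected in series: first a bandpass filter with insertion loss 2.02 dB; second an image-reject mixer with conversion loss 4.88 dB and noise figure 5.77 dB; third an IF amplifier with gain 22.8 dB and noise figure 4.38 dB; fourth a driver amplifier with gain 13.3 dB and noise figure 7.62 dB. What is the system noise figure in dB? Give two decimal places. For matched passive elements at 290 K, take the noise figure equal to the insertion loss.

Convert to linear (a loss of L dB is a gain of −L dB): F_i = 10^(NF_i/10), G_i = 10^(G_i,dB/10)
  Stage 1: F_1 = 10^(2.02/10) = 1.592, G_1 = 10^(−2.02/10) = 0.6281
  Stage 2: F_2 = 10^(5.77/10) = 3.776, G_2 = 10^(−4.88/10) = 0.3251
  Stage 3: F_3 = 10^(4.38/10) = 2.742, G_3 = 10^(22.8/10) = 190.5
  Stage 4: F_4 = 10^(7.62/10) = 5.781, G_4 = 10^(13.3/10) = 21.38
Friis cascade:
  F = 1.592 + (3.776 − 1)/0.6281 + (2.742 − 1)/0.2042 + (5.781 − 1)/38.90 = 14.66
NF = 10 log₁₀(14.66) = 11.66 dB

11.66 dB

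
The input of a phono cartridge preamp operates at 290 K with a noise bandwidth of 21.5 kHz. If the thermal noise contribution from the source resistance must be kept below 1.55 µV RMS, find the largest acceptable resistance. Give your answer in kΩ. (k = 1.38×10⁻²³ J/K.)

6.98 kΩ

Johnson–Nyquist: V_n = √(4kTRB) ⇒ R = V_n² / (4kTB)
4kTB = 4 × 1.38×10⁻²³ × 290 × 2.15×10⁴ = 3.44×10⁻¹⁶
R = (1.55×10⁻⁶)² / 3.44×10⁻¹⁶ = 6.98×10³ Ω = 6.98 kΩ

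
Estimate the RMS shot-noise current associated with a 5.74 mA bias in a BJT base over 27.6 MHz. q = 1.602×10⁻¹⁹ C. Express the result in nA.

I_n = √(2qI·B)
2qI·B = 2 × 1.602×10⁻¹⁹ × 5.74×10⁻³ × 2.76×10⁷ = 5.08×10⁻¹⁴ A²
I_n = √(5.08×10⁻¹⁴) = 2.25×10⁻⁷ A = 225 nA

225 nA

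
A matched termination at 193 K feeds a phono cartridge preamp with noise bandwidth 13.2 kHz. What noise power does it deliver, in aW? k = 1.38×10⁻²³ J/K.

35.2 aW

P_n = kTB = 1.38×10⁻²³ × 193 × 1.32×10⁴ = 3.52×10⁻¹⁷ W = 35.2 aW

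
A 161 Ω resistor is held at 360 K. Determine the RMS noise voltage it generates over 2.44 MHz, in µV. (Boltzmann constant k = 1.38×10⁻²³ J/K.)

V_n = √(4kTRB)
4kTRB = 4 × 1.38×10⁻²³ × 360 × 1.61×10² × 2.44×10⁶ = 7.81×10⁻¹² V²
V_n = √(7.81×10⁻¹²) = 2.79×10⁻⁶ V = 2.79 µV

2.79 µV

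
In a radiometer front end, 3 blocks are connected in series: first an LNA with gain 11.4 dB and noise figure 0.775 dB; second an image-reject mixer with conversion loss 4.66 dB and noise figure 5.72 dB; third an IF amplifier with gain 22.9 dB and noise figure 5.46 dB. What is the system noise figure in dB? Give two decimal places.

2.85 dB

Convert to linear (a loss of L dB is a gain of −L dB): F_i = 10^(NF_i/10), G_i = 10^(G_i,dB/10)
  Stage 1: F_1 = 10^(0.775/10) = 1.195, G_1 = 10^(11.4/10) = 13.80
  Stage 2: F_2 = 10^(5.72/10) = 3.733, G_2 = 10^(−4.66/10) = 0.3420
  Stage 3: F_3 = 10^(5.46/10) = 3.516, G_3 = 10^(22.9/10) = 195.0
Friis cascade:
  F = 1.195 + (3.733 − 1)/13.80 + (3.516 − 1)/4.721 = 1.926
NF = 10 log₁₀(1.926) = 2.85 dB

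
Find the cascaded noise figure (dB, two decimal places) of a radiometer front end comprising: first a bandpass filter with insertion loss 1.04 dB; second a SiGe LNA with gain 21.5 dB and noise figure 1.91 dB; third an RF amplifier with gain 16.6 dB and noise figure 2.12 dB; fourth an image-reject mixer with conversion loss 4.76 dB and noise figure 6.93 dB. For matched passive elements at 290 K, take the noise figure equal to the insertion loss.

2.96 dB

Convert to linear (a loss of L dB is a gain of −L dB): F_i = 10^(NF_i/10), G_i = 10^(G_i,dB/10)
  Stage 1: F_1 = 10^(1.04/10) = 1.271, G_1 = 10^(−1.04/10) = 0.7870
  Stage 2: F_2 = 10^(1.91/10) = 1.552, G_2 = 10^(21.5/10) = 141.3
  Stage 3: F_3 = 10^(2.12/10) = 1.629, G_3 = 10^(16.6/10) = 45.71
  Stage 4: F_4 = 10^(6.93/10) = 4.932, G_4 = 10^(−4.76/10) = 0.3342
Friis cascade:
  F = 1.271 + (1.552 − 1)/0.7870 + (1.629 − 1)/111.2 + (4.932 − 1)/5082 = 1.979
NF = 10 log₁₀(1.979) = 2.96 dB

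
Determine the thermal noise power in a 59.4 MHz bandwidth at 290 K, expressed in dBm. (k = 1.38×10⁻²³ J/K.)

−96.2 dBm

P_n = kTB = 1.38×10⁻²³ × 290 × 5.94×10⁷ = 2.38×10⁻¹³ W
In dBm: 10 log₁₀(2.38×10⁻¹³ / 10⁻³) = −96.2 dBm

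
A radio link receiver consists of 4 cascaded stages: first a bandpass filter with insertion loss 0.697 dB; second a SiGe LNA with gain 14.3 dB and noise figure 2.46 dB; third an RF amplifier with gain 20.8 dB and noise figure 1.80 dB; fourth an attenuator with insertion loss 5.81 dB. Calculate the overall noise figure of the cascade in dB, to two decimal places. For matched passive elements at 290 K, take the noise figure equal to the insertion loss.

Convert to linear (a loss of L dB is a gain of −L dB): F_i = 10^(NF_i/10), G_i = 10^(G_i,dB/10)
  Stage 1: F_1 = 10^(0.697/10) = 1.174, G_1 = 10^(−0.697/10) = 0.8517
  Stage 2: F_2 = 10^(2.46/10) = 1.762, G_2 = 10^(14.3/10) = 26.92
  Stage 3: F_3 = 10^(1.80/10) = 1.514, G_3 = 10^(20.8/10) = 120.2
  Stage 4: F_4 = 10^(5.81/10) = 3.811, G_4 = 10^(−5.81/10) = 0.2624
Friis cascade:
  F = 1.174 + (1.762 − 1)/0.8517 + (1.514 − 1)/22.92 + (3.811 − 1)/2756 = 2.092
NF = 10 log₁₀(2.092) = 3.21 dB

3.21 dB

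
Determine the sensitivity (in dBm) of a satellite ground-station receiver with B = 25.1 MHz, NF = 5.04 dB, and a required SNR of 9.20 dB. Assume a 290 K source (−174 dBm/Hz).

−85.8 dBm

Sensitivity = −174 + 10 log₁₀(B) + NF + SNR_min
= −174 + 74 + 5.04 + 9.20
= −85.76 dBm → −85.8 dBm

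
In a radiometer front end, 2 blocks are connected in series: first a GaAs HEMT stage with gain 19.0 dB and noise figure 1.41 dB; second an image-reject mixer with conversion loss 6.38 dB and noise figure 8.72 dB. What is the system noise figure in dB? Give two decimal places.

1.66 dB

Convert to linear (a loss of L dB is a gain of −L dB): F_i = 10^(NF_i/10), G_i = 10^(G_i,dB/10)
  Stage 1: F_1 = 10^(1.41/10) = 1.384, G_1 = 10^(19.0/10) = 79.43
  Stage 2: F_2 = 10^(8.72/10) = 7.447, G_2 = 10^(−6.38/10) = 0.2301
Friis cascade:
  F = 1.384 + (7.447 − 1)/79.43 = 1.465
NF = 10 log₁₀(1.465) = 1.66 dB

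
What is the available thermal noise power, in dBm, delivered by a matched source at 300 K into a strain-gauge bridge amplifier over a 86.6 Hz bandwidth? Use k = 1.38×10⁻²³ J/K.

−154.5 dBm

P_n = kTB = 1.38×10⁻²³ × 300 × 8.66×10¹ = 3.59×10⁻¹⁹ W
In dBm: 10 log₁₀(3.59×10⁻¹⁹ / 10⁻³) = −154.5 dBm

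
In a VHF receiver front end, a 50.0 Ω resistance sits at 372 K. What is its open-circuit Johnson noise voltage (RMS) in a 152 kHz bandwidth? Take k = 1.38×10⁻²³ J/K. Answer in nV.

V_n = √(4kTRB)
4kTRB = 4 × 1.38×10⁻²³ × 372 × 5.00×10¹ × 1.52×10⁵ = 1.56×10⁻¹³ V²
V_n = √(1.56×10⁻¹³) = 3.95×10⁻⁷ V = 395 nV

395 nV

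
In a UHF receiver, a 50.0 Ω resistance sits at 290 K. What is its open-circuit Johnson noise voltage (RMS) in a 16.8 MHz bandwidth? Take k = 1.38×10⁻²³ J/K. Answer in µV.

3.67 µV

V_n = √(4kTRB)
4kTRB = 4 × 1.38×10⁻²³ × 290 × 5.00×10¹ × 1.68×10⁷ = 1.34×10⁻¹¹ V²
V_n = √(1.34×10⁻¹¹) = 3.67×10⁻⁶ V = 3.67 µV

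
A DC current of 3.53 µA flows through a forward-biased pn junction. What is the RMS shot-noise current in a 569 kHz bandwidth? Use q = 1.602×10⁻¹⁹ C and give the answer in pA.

802 pA

I_n = √(2qI·B)
2qI·B = 2 × 1.602×10⁻¹⁹ × 3.53×10⁻⁶ × 5.69×10⁵ = 6.44×10⁻¹⁹ A²
I_n = √(6.44×10⁻¹⁹) = 8.02×10⁻¹⁰ A = 802 pA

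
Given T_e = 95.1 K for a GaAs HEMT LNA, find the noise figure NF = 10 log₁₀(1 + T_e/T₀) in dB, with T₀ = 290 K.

F = 1 + T_e/T₀ = 1 + 95.1/290 = 1.32793
NF = 10 log₁₀(1.32793) = 1.23 dB

1.23 dB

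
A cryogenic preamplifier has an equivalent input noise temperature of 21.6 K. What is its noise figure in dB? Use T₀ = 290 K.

0.312 dB

F = 1 + T_e/T₀ = 1 + 21.6/290 = 1.07448
NF = 10 log₁₀(1.07448) = 0.312 dB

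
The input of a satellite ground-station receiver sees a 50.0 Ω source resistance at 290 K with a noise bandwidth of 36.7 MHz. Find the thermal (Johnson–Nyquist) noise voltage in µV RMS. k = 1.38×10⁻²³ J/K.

5.42 µV

V_n = √(4kTRB)
4kTRB = 4 × 1.38×10⁻²³ × 290 × 5.00×10¹ × 3.67×10⁷ = 2.94×10⁻¹¹ V²
V_n = √(2.94×10⁻¹¹) = 5.42×10⁻⁶ V = 5.42 µV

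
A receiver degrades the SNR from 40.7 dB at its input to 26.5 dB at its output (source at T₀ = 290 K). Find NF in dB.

14.2 dB

NF (dB) = SNR_in(dB) − SNR_out(dB) when the source is at T₀
NF = 40.7 − 26.5 = 14.2 dB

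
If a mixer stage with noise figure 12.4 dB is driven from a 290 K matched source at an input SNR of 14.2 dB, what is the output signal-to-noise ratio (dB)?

By definition F = SNR_in/SNR_out, so in dB: SNR_out = SNR_in − NF
SNR_out = 14.2 − 12.4 = 1.8 dB

1.8 dB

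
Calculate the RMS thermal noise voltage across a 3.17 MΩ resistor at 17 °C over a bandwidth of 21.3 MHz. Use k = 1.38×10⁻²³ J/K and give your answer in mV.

1.04 mV

T = 17 °C + 273.15 = 290.15 K
V_n = √(4kTRB)
4kTRB = 4 × 1.38×10⁻²³ × 290.15 × 3.17×10⁶ × 2.13×10⁷ = 1.08×10⁻⁶ V²
V_n = √(1.08×10⁻⁶) = 1.04×10⁻³ V = 1.04 mV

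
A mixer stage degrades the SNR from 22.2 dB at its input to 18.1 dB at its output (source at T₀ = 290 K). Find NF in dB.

NF (dB) = SNR_in(dB) − SNR_out(dB) when the source is at T₀
NF = 22.2 − 18.1 = 4.1 dB

4.1 dB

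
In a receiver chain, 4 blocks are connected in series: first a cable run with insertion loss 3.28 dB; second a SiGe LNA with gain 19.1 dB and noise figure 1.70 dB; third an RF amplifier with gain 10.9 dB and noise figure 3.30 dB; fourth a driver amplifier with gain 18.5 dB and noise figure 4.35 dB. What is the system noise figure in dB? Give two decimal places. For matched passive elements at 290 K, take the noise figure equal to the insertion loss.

5.03 dB

Convert to linear (a loss of L dB is a gain of −L dB): F_i = 10^(NF_i/10), G_i = 10^(G_i,dB/10)
  Stage 1: F_1 = 10^(3.28/10) = 2.128, G_1 = 10^(−3.28/10) = 0.4699
  Stage 2: F_2 = 10^(1.70/10) = 1.479, G_2 = 10^(19.1/10) = 81.28
  Stage 3: F_3 = 10^(3.30/10) = 2.138, G_3 = 10^(10.9/10) = 12.30
  Stage 4: F_4 = 10^(4.35/10) = 2.723, G_4 = 10^(18.5/10) = 70.79
Friis cascade:
  F = 2.128 + (1.479 − 1)/0.4699 + (2.138 − 1)/38.19 + (2.723 − 1)/469.9 = 3.181
NF = 10 log₁₀(3.181) = 5.03 dB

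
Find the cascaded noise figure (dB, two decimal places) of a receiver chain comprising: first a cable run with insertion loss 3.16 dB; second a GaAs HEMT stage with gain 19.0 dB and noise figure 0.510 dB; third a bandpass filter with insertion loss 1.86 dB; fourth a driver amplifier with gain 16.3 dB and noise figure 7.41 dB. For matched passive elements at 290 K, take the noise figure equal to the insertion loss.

Convert to linear (a loss of L dB is a gain of −L dB): F_i = 10^(NF_i/10), G_i = 10^(G_i,dB/10)
  Stage 1: F_1 = 10^(3.16/10) = 2.070, G_1 = 10^(−3.16/10) = 0.4831
  Stage 2: F_2 = 10^(0.510/10) = 1.125, G_2 = 10^(19.0/10) = 79.43
  Stage 3: F_3 = 10^(1.86/10) = 1.535, G_3 = 10^(−1.86/10) = 0.6516
  Stage 4: F_4 = 10^(7.41/10) = 5.508, G_4 = 10^(16.3/10) = 42.66
Friis cascade:
  F = 2.070 + (1.125 − 1)/0.4831 + (1.535 − 1)/38.37 + (5.508 − 1)/25.00 = 2.522
NF = 10 log₁₀(2.522) = 4.02 dB

4.02 dB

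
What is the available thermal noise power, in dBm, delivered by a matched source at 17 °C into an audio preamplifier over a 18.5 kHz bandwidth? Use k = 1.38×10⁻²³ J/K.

T = 17 °C + 273.15 = 290.15 K
P_n = kTB = 1.38×10⁻²³ × 290.15 × 1.85×10⁴ = 7.41×10⁻¹⁷ W
In dBm: 10 log₁₀(7.41×10⁻¹⁷ / 10⁻³) = −131.3 dBm

−131.3 dBm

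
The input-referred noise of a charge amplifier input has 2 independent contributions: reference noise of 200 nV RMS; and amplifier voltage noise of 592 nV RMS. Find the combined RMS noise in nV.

625 nV

Uncorrelated sources add in power (mean-square): V_tot = √(ΣV_i²)
V_tot = √[(2.00×10⁻⁷)² + (5.92×10⁻⁷)²] = 6.25×10⁻⁷ V = 625 nV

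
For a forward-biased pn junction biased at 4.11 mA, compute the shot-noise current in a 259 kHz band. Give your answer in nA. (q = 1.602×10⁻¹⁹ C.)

18.5 nA

I_n = √(2qI·B)
2qI·B = 2 × 1.602×10⁻¹⁹ × 4.11×10⁻³ × 2.59×10⁵ = 3.41×10⁻¹⁶ A²
I_n = √(3.41×10⁻¹⁶) = 1.85×10⁻⁸ A = 18.5 nA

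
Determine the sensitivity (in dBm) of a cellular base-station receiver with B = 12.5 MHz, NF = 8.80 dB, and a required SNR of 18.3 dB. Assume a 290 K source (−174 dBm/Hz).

Sensitivity = −174 + 10 log₁₀(B) + NF + SNR_min
= −174 + 70.97 + 8.80 + 18.3
= −75.93 dBm → −75.9 dBm

−75.9 dBm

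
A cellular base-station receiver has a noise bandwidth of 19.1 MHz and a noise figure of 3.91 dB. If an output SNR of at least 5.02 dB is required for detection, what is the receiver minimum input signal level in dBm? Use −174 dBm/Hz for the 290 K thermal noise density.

Sensitivity = −174 + 10 log₁₀(B) + NF + SNR_min
= −174 + 72.81 + 3.91 + 5.02
= −92.26 dBm → −92.3 dBm

−92.3 dBm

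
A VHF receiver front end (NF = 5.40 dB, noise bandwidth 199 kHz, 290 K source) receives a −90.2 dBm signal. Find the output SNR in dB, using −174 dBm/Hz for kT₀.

25.4 dB

Noise floor: N = −174 + 10 log₁₀(B) + NF
10 log₁₀(1.99×10⁵) = 52.99 dB
N = −174 + 52.99 + 5.40 = −115.61 dBm
SNR = P_sig − N = −90.2 − (−115.61) = 25.41 dB → 25.4 dB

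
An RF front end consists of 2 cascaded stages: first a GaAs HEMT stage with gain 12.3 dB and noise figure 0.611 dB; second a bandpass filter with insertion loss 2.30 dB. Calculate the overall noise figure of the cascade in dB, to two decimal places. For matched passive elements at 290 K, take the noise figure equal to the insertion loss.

Convert to linear (a loss of L dB is a gain of −L dB): F_i = 10^(NF_i/10), G_i = 10^(G_i,dB/10)
  Stage 1: F_1 = 10^(0.611/10) = 1.151, G_1 = 10^(12.3/10) = 16.98
  Stage 2: F_2 = 10^(2.30/10) = 1.698, G_2 = 10^(−2.30/10) = 0.5888
Friis cascade:
  F = 1.151 + (1.698 − 1)/16.98 = 1.192
NF = 10 log₁₀(1.192) = 0.76 dB

0.76 dB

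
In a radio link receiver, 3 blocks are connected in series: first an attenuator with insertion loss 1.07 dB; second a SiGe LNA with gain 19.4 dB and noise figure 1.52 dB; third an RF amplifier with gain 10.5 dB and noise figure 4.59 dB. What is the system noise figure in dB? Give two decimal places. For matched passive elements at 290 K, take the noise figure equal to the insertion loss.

2.66 dB

Convert to linear (a loss of L dB is a gain of −L dB): F_i = 10^(NF_i/10), G_i = 10^(G_i,dB/10)
  Stage 1: F_1 = 10^(1.07/10) = 1.279, G_1 = 10^(−1.07/10) = 0.7816
  Stage 2: F_2 = 10^(1.52/10) = 1.419, G_2 = 10^(19.4/10) = 87.10
  Stage 3: F_3 = 10^(4.59/10) = 2.877, G_3 = 10^(10.5/10) = 11.22
Friis cascade:
  F = 1.279 + (1.419 − 1)/0.7816 + (2.877 − 1)/68.08 = 1.843
NF = 10 log₁₀(1.843) = 2.66 dB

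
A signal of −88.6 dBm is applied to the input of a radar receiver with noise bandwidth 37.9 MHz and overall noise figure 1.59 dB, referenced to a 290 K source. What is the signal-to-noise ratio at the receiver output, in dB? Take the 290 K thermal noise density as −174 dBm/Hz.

8.0 dB

Noise floor: N = −174 + 10 log₁₀(B) + NF
10 log₁₀(3.79×10⁷) = 75.79 dB
N = −174 + 75.79 + 1.59 = −96.62 dBm
SNR = P_sig − N = −88.6 − (−96.62) = 8.02 dB → 8.0 dB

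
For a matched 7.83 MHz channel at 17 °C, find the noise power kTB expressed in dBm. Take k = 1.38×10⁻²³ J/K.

−105.0 dBm

T = 17 °C + 273.15 = 290.15 K
P_n = kTB = 1.38×10⁻²³ × 290.15 × 7.83×10⁶ = 3.14×10⁻¹⁴ W
In dBm: 10 log₁₀(3.14×10⁻¹⁴ / 10⁻³) = −105.0 dBm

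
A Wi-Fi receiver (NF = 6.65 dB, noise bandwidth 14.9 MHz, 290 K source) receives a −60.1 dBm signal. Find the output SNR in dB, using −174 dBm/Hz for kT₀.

Noise floor: N = −174 + 10 log₁₀(B) + NF
10 log₁₀(1.49×10⁷) = 71.73 dB
N = −174 + 71.73 + 6.65 = −95.62 dBm
SNR = P_sig − N = −60.1 − (−95.62) = 35.52 dB → 35.5 dB

35.5 dB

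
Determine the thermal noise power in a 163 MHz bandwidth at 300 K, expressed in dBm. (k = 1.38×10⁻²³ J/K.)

P_n = kTB = 1.38×10⁻²³ × 300 × 1.63×10⁸ = 6.75×10⁻¹³ W
In dBm: 10 log₁₀(6.75×10⁻¹³ / 10⁻³) = −91.7 dBm

−91.7 dBm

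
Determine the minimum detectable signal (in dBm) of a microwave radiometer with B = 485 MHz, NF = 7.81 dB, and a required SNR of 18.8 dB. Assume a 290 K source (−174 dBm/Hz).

Sensitivity = −174 + 10 log₁₀(B) + NF + SNR_min
= −174 + 86.86 + 7.81 + 18.8
= −60.53 dBm → −60.5 dBm

−60.5 dBm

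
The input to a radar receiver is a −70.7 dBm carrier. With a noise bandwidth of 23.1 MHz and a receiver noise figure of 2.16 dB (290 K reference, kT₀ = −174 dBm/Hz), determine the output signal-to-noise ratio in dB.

Noise floor: N = −174 + 10 log₁₀(B) + NF
10 log₁₀(2.31×10⁷) = 73.64 dB
N = −174 + 73.64 + 2.16 = −98.20 dBm
SNR = P_sig − N = −70.7 − (−98.20) = 27.50 dB → 27.5 dB

27.5 dB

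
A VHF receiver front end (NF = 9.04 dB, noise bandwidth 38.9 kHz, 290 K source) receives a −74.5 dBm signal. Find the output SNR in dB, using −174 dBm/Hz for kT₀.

44.6 dB

Noise floor: N = −174 + 10 log₁₀(B) + NF
10 log₁₀(3.89×10⁴) = 45.9 dB
N = −174 + 45.9 + 9.04 = −119.06 dBm
SNR = P_sig − N = −74.5 − (−119.06) = 44.56 dB → 44.6 dB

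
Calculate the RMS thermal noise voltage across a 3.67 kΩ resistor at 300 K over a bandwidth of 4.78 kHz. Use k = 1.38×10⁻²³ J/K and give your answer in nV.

V_n = √(4kTRB)
4kTRB = 4 × 1.38×10⁻²³ × 300 × 3.67×10³ × 4.78×10³ = 2.91×10⁻¹³ V²
V_n = √(2.91×10⁻¹³) = 5.39×10⁻⁷ V = 539 nV

539 nV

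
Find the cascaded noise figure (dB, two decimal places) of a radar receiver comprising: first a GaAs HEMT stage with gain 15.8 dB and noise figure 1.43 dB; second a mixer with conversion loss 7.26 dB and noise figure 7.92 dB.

1.84 dB

Convert to linear (a loss of L dB is a gain of −L dB): F_i = 10^(NF_i/10), G_i = 10^(G_i,dB/10)
  Stage 1: F_1 = 10^(1.43/10) = 1.390, G_1 = 10^(15.8/10) = 38.02
  Stage 2: F_2 = 10^(7.92/10) = 6.194, G_2 = 10^(−7.26/10) = 0.1879
Friis cascade:
  F = 1.390 + (6.194 − 1)/38.02 = 1.527
NF = 10 log₁₀(1.527) = 1.84 dB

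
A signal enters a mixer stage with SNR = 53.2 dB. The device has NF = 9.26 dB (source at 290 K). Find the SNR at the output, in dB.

By definition F = SNR_in/SNR_out, so in dB: SNR_out = SNR_in − NF
SNR_out = 53.2 − 9.26 = 43.94 dB

43.94 dB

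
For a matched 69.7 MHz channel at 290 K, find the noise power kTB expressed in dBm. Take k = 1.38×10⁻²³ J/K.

P_n = kTB = 1.38×10⁻²³ × 290 × 6.97×10⁷ = 2.79×10⁻¹³ W
In dBm: 10 log₁₀(2.79×10⁻¹³ / 10⁻³) = −95.5 dBm

−95.5 dBm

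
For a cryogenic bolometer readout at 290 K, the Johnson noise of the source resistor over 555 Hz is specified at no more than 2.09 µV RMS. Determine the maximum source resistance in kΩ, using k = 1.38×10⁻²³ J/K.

Johnson–Nyquist: V_n = √(4kTRB) ⇒ R = V_n² / (4kTB)
4kTB = 4 × 1.38×10⁻²³ × 290 × 5.55×10² = 8.88×10⁻¹⁸
R = (2.09×10⁻⁶)² / 8.88×10⁻¹⁸ = 4.92×10⁵ Ω = 492 kΩ

492 kΩ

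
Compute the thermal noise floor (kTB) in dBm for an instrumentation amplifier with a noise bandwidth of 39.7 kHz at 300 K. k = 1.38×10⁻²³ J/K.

P_n = kTB = 1.38×10⁻²³ × 300 × 3.97×10⁴ = 1.64×10⁻¹⁶ W
In dBm: 10 log₁₀(1.64×10⁻¹⁶ / 10⁻³) = −127.8 dBm

−127.8 dBm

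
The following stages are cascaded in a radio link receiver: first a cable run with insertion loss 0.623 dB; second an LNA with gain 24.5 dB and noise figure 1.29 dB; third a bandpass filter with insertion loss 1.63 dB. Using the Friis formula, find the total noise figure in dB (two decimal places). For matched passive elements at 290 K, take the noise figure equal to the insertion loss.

Convert to linear (a loss of L dB is a gain of −L dB): F_i = 10^(NF_i/10), G_i = 10^(G_i,dB/10)
  Stage 1: F_1 = 10^(0.623/10) = 1.154, G_1 = 10^(−0.623/10) = 0.8664
  Stage 2: F_2 = 10^(1.29/10) = 1.346, G_2 = 10^(24.5/10) = 281.8
  Stage 3: F_3 = 10^(1.63/10) = 1.455, G_3 = 10^(−1.63/10) = 0.6871
Friis cascade:
  F = 1.154 + (1.346 − 1)/0.8664 + (1.455 − 1)/244.2 = 1.555
NF = 10 log₁₀(1.555) = 1.92 dB

1.92 dB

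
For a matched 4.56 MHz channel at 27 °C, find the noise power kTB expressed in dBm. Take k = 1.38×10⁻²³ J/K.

T = 27 °C + 273.15 = 300.15 K
P_n = kTB = 1.38×10⁻²³ × 300.15 × 4.56×10⁶ = 1.89×10⁻¹⁴ W
In dBm: 10 log₁₀(1.89×10⁻¹⁴ / 10⁻³) = −107.2 dBm

−107.2 dBm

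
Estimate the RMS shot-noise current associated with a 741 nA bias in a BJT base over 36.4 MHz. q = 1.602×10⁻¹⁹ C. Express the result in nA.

I_n = √(2qI·B)
2qI·B = 2 × 1.602×10⁻¹⁹ × 7.41×10⁻⁷ × 3.64×10⁷ = 8.64×10⁻¹⁸ A²
I_n = √(8.64×10⁻¹⁸) = 2.94×10⁻⁹ A = 2.94 nA

2.94 nA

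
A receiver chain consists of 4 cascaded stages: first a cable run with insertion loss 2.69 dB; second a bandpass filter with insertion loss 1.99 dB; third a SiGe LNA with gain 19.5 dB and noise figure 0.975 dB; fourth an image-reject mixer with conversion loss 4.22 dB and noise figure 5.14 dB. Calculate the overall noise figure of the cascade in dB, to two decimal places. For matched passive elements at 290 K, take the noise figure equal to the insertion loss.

5.74 dB

Convert to linear (a loss of L dB is a gain of −L dB): F_i = 10^(NF_i/10), G_i = 10^(G_i,dB/10)
  Stage 1: F_1 = 10^(2.69/10) = 1.858, G_1 = 10^(−2.69/10) = 0.5383
  Stage 2: F_2 = 10^(1.99/10) = 1.581, G_2 = 10^(−1.99/10) = 0.6324
  Stage 3: F_3 = 10^(0.975/10) = 1.252, G_3 = 10^(19.5/10) = 89.13
  Stage 4: F_4 = 10^(5.14/10) = 3.266, G_4 = 10^(−4.22/10) = 0.3784
Friis cascade:
  F = 1.858 + (1.581 − 1)/0.5383 + (1.252 − 1)/0.3404 + (3.266 − 1)/30.34 = 3.752
NF = 10 log₁₀(3.752) = 5.74 dB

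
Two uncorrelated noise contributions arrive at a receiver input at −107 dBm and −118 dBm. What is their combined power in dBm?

−106.7 dBm

Convert to linear, add, convert back:
P₁ = 2.00×10⁻¹⁴ W, P₂ = 1.58×10⁻¹⁵ W
P_tot = 2.15×10⁻¹⁴ W → 10 log₁₀(P_tot / 10⁻³) = −106.7 dBm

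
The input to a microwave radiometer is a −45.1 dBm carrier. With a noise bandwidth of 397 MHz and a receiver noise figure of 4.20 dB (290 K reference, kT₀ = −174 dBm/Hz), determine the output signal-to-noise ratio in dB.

Noise floor: N = −174 + 10 log₁₀(B) + NF
10 log₁₀(3.97×10⁸) = 85.99 dB
N = −174 + 85.99 + 4.20 = −83.81 dBm
SNR = P_sig − N = −45.1 − (−83.81) = 38.71 dB → 38.7 dB

38.7 dB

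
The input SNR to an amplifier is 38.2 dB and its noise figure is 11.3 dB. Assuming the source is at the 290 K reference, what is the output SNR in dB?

26.9 dB

By definition F = SNR_in/SNR_out, so in dB: SNR_out = SNR_in − NF
SNR_out = 38.2 − 11.3 = 26.9 dB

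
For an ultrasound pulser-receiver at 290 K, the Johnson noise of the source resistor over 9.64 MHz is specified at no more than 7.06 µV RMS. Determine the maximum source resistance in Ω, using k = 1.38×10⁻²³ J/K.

Johnson–Nyquist: V_n = √(4kTRB) ⇒ R = V_n² / (4kTB)
4kTB = 4 × 1.38×10⁻²³ × 290 × 9.64×10⁶ = 1.54×10⁻¹³
R = (7.06×10⁻⁶)² / 1.54×10⁻¹³ = 3.23×10² Ω = 323 Ω

323 Ω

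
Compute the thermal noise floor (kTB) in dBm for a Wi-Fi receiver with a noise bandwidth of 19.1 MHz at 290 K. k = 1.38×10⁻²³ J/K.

P_n = kTB = 1.38×10⁻²³ × 290 × 1.91×10⁷ = 7.64×10⁻¹⁴ W
In dBm: 10 log₁₀(7.64×10⁻¹⁴ / 10⁻³) = −101.2 dBm

−101.2 dBm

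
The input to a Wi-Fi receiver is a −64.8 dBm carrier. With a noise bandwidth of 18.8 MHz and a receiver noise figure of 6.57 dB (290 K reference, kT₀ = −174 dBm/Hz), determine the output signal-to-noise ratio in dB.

29.9 dB

Noise floor: N = −174 + 10 log₁₀(B) + NF
10 log₁₀(1.88×10⁷) = 72.74 dB
N = −174 + 72.74 + 6.57 = −94.69 dBm
SNR = P_sig − N = −64.8 − (−94.69) = 29.89 dB → 29.9 dB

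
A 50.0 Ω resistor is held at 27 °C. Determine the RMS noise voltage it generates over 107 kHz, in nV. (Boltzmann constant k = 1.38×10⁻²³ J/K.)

T = 27 °C + 273.15 = 300.15 K
V_n = √(4kTRB)
4kTRB = 4 × 1.38×10⁻²³ × 300.15 × 5.00×10¹ × 1.07×10⁵ = 8.86×10⁻¹⁴ V²
V_n = √(8.86×10⁻¹⁴) = 2.98×10⁻⁷ V = 298 nV

298 nV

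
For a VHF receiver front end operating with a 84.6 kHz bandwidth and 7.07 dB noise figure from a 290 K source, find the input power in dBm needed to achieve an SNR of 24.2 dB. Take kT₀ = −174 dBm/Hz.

−93.5 dBm

Sensitivity = −174 + 10 log₁₀(B) + NF + SNR_min
= −174 + 49.27 + 7.07 + 24.2
= −93.46 dBm → −93.5 dBm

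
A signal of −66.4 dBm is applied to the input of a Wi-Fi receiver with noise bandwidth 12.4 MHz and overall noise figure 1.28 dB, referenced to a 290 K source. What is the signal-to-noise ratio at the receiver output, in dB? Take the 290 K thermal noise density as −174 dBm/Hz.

Noise floor: N = −174 + 10 log₁₀(B) + NF
10 log₁₀(1.24×10⁷) = 70.93 dB
N = −174 + 70.93 + 1.28 = −101.79 dBm
SNR = P_sig − N = −66.4 − (−101.79) = 35.39 dB → 35.4 dB

35.4 dB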